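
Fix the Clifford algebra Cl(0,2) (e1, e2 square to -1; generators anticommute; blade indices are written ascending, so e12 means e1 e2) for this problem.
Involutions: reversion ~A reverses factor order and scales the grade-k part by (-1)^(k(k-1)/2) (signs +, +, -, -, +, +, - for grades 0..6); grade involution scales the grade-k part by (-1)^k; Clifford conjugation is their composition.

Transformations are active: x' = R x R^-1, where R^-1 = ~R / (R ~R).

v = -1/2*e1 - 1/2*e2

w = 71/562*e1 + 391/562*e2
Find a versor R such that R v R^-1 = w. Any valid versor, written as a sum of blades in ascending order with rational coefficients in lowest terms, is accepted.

Reasoning: v^2 = w^2 = -1/2 since conjugation preserves the quadratic form; R = v + w = -105/281*e1 + 55/281*e2 is then valid when invertible, keeping its own part and reversing (v - w)/2.
Answer: -105/281*e1 + 55/281*e2


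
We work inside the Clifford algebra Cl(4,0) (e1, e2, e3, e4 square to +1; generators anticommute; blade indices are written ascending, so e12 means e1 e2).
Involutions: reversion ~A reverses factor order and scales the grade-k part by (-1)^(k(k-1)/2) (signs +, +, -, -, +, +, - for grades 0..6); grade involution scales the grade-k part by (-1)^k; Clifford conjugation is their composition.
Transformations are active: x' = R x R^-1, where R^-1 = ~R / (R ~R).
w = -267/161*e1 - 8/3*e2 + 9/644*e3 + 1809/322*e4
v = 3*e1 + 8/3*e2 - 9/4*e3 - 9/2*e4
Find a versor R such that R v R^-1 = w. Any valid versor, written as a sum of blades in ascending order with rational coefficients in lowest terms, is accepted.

R = v + w = 216/161*e1 - 360/161*e3 + 180/161*e4 works: the equal norms (5965/144) guarantee its sandwich swaps v into w.
Answer: 216/161*e1 - 360/161*e3 + 180/161*e4


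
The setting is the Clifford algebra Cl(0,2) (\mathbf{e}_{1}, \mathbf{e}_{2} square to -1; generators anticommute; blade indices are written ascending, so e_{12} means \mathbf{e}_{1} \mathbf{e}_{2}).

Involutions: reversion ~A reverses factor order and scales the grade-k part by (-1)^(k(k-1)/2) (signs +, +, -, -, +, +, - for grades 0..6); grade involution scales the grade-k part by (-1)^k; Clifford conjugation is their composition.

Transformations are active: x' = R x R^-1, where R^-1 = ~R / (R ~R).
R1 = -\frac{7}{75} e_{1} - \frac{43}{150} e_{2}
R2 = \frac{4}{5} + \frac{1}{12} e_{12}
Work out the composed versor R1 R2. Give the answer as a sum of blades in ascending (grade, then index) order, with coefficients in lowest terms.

Distribute over the terms of R1 (each basis-blade product reordered to ascending indices, repeated generators contracted through their squares):
(-\frac{7}{75} e_{1}) R2 = -\frac{28}{375} e_{1} + \frac{7}{900} e_{2}
(-\frac{43}{150} e_{2}) R2 = -\frac{43}{1800} e_{1} - \frac{86}{375} e_{2}
Summing the partial products and collecting blades:
Answer: -\frac{887}{9000} e_{1} - \frac{997}{4500} e_{2}


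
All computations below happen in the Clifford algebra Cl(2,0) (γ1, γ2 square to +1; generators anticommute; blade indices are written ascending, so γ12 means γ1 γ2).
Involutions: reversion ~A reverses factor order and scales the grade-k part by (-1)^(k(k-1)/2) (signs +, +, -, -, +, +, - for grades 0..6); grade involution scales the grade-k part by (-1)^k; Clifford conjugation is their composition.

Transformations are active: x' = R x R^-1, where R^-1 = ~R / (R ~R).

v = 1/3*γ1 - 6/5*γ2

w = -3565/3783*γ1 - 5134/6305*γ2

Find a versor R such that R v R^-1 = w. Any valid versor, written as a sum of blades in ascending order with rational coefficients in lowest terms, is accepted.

R = v + w = -768/1261*γ1 - 2540/1261*γ2 works: the equal norms (349/225) guarantee its sandwich swaps v into w.
Answer: -768/1261*γ1 - 2540/1261*γ2


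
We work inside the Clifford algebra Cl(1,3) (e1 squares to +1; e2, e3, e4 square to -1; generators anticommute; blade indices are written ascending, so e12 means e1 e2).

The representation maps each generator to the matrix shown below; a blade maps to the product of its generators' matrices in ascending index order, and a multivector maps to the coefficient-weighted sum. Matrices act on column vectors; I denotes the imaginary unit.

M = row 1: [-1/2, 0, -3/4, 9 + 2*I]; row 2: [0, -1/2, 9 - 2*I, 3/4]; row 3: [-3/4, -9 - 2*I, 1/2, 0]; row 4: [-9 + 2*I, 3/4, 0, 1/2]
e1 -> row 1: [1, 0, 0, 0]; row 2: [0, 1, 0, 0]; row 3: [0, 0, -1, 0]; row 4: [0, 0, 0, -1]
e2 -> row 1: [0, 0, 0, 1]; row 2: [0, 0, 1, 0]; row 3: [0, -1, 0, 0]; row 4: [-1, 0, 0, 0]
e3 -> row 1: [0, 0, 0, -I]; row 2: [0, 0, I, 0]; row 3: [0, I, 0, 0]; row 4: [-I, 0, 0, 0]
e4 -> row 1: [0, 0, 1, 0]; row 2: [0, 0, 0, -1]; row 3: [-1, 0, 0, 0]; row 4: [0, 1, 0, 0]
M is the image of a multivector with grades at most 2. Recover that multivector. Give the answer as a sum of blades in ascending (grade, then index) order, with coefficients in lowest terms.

Method: the blade images are trace-orthogonal — tr(rho(e_A) rho(e_B)^-1) = 4 if A = B and 0 otherwise — and rho(e_A)^-1 = (e_A)^2 * rho(e_A) with (e_A)^2 = +1 or -1, so the coefficient of e_A in the preimage is (e_A)^2 * tr(M rho(e_A))/4.
Nonzero projections over blades of grade <= 2: e1: (e1)^2 = +1, tr(M rho(e1)) = -2, coefficient -1/2; e2: (e2)^2 = -1, tr(M rho(e2)) = -36, coefficient 9; e3: (e3)^2 = -1, tr(M rho(e3)) = 8, coefficient -2; e14: (e14)^2 = +1, tr(M rho(e14)) = -3, coefficient -3/4. Every other blade of grade <= 2 projects to 0.
Answer: -1/2*e1 + 9*e2 - 2*e3 - 3/4*e14


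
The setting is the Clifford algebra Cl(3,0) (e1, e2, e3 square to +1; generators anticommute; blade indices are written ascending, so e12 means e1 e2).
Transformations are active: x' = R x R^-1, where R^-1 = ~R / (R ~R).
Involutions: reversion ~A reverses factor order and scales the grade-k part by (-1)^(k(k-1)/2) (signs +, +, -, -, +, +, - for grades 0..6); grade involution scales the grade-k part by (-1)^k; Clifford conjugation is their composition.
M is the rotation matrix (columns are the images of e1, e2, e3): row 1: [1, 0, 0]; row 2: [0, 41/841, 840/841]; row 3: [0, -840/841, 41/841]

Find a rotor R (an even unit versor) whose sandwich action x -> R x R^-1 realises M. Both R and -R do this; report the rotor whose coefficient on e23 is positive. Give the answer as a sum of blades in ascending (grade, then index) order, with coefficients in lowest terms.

Method: write R = a + b12*e12 + b13*e13 + b23*e23 with a^2 + b12^2 + b13^2 + b23^2 = 1 (so R^-1 = ~R). Expanding the columns R e_j ~R gives tr M = 4a^2 - 1 and, from the antisymmetric part, M21 - M12 = -4a*b12, M13 - M31 = 4a*b13, M32 - M23 = -4a*b23.
Here tr M = 923/841, so a^2 = (1 + tr M)/4 = 441/841 and a = ±21/29. Taking a = 21/29: M21 - M12 = 0, M13 - M31 = 0, M32 - M23 = -1680/841, giving b12 = 0, b13 = 0, b23 = 20/29, i.e. R = 21/29 + 20/29*e23.
Its e23 coefficient is already positive.
Answer: 21/29 + 20/29*e23. Recall the cover is two-to-one: with M of trace 923/841, both preimages act alike, and the stated e23 sign chooses the sheet.


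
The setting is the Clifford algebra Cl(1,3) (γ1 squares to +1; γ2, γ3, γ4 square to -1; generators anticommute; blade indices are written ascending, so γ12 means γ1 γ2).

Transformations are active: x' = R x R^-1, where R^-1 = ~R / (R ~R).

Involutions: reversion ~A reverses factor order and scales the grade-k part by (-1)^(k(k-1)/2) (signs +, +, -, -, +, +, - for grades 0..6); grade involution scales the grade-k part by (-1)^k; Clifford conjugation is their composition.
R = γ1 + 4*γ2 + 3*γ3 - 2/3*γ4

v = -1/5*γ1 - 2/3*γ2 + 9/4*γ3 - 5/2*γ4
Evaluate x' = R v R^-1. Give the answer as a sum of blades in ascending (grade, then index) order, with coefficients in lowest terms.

~R = γ1 + 4*γ2 + 3*γ3 - 2/3*γ4, and R ~R = -220/9, so R^-1 = ~R / (-220/9).
R v = -119/20 + 2/15*γ12 + 57/20*γ13 - 79/30*γ14 + 11*γ23 - 94/9*γ24 - 6*γ34
Answer: 1511/2200*γ1 + 4313/1650*γ2 - 1737/2200*γ3 + 2393/1100*γ4


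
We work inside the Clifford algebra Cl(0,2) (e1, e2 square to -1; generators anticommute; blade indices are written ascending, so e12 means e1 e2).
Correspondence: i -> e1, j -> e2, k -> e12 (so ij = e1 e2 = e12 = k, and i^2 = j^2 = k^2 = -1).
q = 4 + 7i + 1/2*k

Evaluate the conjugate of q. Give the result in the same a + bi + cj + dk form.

In blades: q = 4 + 7*e1 + 1/2*e12.
Conjugation here is Clifford conjugation: the scalar is fixed and the grade-1 and grade-2 blades all flip sign, giving 4 - 7*e1 - 1/2*e12; translating back:
Answer: 4 - 7i - 1/2*k


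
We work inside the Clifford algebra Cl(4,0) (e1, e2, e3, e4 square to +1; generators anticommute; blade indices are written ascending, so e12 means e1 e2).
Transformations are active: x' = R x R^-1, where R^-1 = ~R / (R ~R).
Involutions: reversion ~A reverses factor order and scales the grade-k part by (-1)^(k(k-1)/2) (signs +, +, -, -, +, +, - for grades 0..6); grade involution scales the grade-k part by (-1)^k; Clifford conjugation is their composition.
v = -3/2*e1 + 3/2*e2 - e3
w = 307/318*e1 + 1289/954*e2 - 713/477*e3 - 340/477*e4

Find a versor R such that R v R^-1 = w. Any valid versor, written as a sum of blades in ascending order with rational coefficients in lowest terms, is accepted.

R = v + w = -85/159*e1 + 1360/477*e2 - 1190/477*e3 - 340/477*e4 works: the equal norms (11/2) guarantee its sandwich swaps v into w.
Answer: -85/159*e1 + 1360/477*e2 - 1190/477*e3 - 340/477*e4


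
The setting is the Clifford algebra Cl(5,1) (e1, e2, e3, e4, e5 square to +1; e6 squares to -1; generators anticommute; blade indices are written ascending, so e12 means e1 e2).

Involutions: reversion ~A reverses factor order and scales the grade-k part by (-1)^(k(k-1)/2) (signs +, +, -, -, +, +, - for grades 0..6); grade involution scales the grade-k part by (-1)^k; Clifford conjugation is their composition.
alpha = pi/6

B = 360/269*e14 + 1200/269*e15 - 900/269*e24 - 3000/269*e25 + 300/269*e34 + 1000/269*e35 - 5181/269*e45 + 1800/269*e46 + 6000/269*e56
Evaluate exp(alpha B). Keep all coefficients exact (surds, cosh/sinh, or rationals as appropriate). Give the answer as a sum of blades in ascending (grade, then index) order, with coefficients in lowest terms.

B^2 term by term: the squares give (360/269)^2*(e14)^2 + (1200/269)^2*(e15)^2 + (-900/269)^2*(e24)^2 + (-3000/269)^2*(e25)^2 + (300/269)^2*(e34)^2 + (1000/269)^2*(e35)^2 + (-5181/269)^2*(e45)^2 + (1800/269)^2*(e46)^2 + (6000/269)^2*(e56)^2 = 129600/72361*(-1) + 1440000/72361*(-1) + 810000/72361*(-1) + 9000000/72361*(-1) + 90000/72361*(-1) + 1000000/72361*(-1) + 26842761/72361*(-1) + 3240000/72361*(+1) + 36000000/72361*(+1) = -1 (each basis 2-blade squares to minus the product of its generators' squares); cross terms between blades sharing an index anticommute and cancel; the commuting (index-disjoint) pairs give grade-4 terms 2*c*c'*(blade product), which cancel blade by blade — e1245: 2160000/72361 - 2160000/72361 = 0; e1345: -720000/72361 + 720000/72361 = 0; e1456: 4320000/72361 - 4320000/72361 = 0; e2345: 1800000/72361 - 1800000/72361 = 0; e2456: -10800000/72361 + 10800000/72361 = 0; e3456: 3600000/72361 - 3600000/72361 = 0 — confirming B is simple. So B^2 = -1.
B^2 = -1 — the series telescopes trigonometrically here: l = 1, alpha*l = pi/6, so exp(alpha B) = cos(pi/6) + (sin(pi/6)/1)*B = sqrt(3)/2 + (1/2)*B.
Answer: sqrt(3)/2 + 180/269*e14 + 600/269*e15 - 450/269*e24 - 1500/269*e25 + 150/269*e34 + 500/269*e35 - 5181/538*e45 + 900/269*e46 + 3000/269*e56


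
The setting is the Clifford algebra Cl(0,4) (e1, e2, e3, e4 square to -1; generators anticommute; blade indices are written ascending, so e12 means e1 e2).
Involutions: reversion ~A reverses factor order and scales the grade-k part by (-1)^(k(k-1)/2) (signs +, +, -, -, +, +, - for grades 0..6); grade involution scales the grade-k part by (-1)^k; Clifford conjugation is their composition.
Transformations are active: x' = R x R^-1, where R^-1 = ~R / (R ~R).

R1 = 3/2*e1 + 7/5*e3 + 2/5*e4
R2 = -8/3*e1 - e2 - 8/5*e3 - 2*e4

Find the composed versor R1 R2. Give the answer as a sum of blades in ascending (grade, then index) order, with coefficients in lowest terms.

Distribute over the terms of R1 (each basis-blade product reordered to ascending indices, repeated generators contracted through their squares):
(3/2*e1) R2 = 4 - 3/2*e12 - 12/5*e13 - 3*e14
(7/5*e3) R2 = 56/25 + 56/15*e13 + 7/5*e23 - 14/5*e34
(2/5*e4) R2 = 4/5 + 16/15*e14 + 2/5*e24 + 16/25*e34
Summing the partial products and collecting blades:
Answer: 176/25 - 3/2*e12 + 4/3*e13 - 29/15*e14 + 7/5*e23 + 2/5*e24 - 54/25*e34


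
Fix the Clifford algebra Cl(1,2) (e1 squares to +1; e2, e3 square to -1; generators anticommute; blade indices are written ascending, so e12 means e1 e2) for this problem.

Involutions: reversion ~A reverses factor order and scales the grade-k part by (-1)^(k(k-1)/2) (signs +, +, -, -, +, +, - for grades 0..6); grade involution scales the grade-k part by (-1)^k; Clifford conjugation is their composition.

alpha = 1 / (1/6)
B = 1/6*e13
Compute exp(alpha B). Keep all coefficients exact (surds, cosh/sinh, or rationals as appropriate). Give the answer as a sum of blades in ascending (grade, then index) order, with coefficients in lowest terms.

B^2 = (1/6)^2*(e13)^2 = 1/36*(+1) = 1/36 (a basis 2-blade squares to minus the product of its generators' squares).
B^2 = 1/36 — since the square is positive, the closed form is hyperbolic: l = 1/6, alpha*l = 1, so exp(alpha B) = cosh(1) + (sinh(1)/(1/6))*B = cosh(1) + (6*sinh(1))*B.
Answer: cosh(1) + sinh(1)*e13


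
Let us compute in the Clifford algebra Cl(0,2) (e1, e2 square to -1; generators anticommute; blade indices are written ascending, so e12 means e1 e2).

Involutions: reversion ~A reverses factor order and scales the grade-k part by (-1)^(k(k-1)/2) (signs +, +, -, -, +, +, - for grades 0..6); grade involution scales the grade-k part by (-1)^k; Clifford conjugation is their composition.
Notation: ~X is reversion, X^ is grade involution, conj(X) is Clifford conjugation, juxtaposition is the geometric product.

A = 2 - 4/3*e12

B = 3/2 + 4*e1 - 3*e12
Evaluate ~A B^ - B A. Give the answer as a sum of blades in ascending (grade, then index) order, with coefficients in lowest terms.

first term: 7 - 8*e1 - 16/3*e2 - 4*e12
second term: -1 + 8*e1 + 16/3*e2 - 8*e12
Answer: 8 - 16*e1 - 32/3*e2 + 4*e12


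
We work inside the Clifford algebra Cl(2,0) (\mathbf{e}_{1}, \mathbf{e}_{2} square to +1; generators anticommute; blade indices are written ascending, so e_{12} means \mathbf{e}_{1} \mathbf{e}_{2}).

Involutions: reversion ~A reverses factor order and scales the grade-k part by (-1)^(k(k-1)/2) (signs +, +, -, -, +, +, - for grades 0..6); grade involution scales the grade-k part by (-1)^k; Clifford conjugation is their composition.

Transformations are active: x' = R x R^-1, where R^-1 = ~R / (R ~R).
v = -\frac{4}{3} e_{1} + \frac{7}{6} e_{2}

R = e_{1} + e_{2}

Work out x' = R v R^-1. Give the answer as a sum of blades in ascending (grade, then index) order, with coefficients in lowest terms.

~R = e_{1} + e_{2}, and R ~R = 2, so R^-1 = ~R / (2).
R v = -\frac{1}{6} + \frac{5}{2} e_{12}
Answer: \frac{7}{6} e_{1} - \frac{4}{3} e_{2}


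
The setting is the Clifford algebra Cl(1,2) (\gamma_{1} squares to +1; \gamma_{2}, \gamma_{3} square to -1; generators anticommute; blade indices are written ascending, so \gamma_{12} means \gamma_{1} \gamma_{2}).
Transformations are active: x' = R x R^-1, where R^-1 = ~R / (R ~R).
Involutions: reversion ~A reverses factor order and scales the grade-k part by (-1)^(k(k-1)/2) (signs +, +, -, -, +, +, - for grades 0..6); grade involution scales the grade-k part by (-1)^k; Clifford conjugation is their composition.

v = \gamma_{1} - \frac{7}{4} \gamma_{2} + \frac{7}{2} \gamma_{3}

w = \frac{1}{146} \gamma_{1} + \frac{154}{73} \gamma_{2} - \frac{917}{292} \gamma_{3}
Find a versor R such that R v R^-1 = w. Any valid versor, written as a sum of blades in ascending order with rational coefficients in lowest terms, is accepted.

Sketch: the shared square -\frac{229}{16} makes R = v + w = \frac{147}{146} \gamma_{1} + \frac{105}{292} \gamma_{2} + \frac{105}{292} \gamma_{3} the natural versor; its sandwich fixes that direction, negates (v - w)/2, and sends v to w.
Answer: \frac{147}{146} \gamma_{1} + \frac{105}{292} \gamma_{2} + \frac{105}{292} \gamma_{3}


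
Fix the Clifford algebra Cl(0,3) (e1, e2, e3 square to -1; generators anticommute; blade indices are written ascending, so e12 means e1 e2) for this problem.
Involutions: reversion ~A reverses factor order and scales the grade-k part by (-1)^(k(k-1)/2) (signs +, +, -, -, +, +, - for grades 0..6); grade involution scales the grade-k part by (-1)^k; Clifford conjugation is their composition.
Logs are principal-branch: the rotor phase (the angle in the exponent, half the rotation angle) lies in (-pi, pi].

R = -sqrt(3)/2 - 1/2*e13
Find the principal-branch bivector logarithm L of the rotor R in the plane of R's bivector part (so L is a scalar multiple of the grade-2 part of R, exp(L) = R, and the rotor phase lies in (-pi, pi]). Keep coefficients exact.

The scalar part of R is -sqrt(3)/2, so the principal-branch rotor phase is pinned; divide the bivector part by its sine to get the unit plane — L is the phase times that plane.
Concretely: cos(phase) = -sqrt(3)/2 gives phase = ±5*pi/6, and since phase/sin(phase) is even the sign is immaterial: L = (phase/sin(phase)) * <R>_2 = (5*pi/3) * <R>_2.
Answer: -5*pi/6*e13


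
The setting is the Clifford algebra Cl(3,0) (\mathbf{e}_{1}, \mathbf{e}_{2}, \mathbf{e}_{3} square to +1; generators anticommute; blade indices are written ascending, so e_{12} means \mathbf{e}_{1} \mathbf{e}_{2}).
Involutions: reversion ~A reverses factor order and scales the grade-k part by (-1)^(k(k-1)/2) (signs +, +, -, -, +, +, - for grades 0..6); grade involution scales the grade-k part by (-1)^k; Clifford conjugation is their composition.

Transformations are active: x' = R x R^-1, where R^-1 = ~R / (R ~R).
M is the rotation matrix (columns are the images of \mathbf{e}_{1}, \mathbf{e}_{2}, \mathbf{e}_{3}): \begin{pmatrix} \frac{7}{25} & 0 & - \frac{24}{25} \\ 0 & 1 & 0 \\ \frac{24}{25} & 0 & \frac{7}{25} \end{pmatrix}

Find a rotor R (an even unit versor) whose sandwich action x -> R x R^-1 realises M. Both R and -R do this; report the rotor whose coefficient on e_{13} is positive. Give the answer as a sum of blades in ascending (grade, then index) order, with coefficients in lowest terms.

Method: write R = a + b12*e_{12} + b13*e_{13} + b23*e_{23} with a^2 + b12^2 + b13^2 + b23^2 = 1 (so R^-1 = ~R). Expanding the columns R e_j ~R gives tr M = 4a^2 - 1 and, from the antisymmetric part, M21 - M12 = -4a*b12, M13 - M31 = 4a*b13, M32 - M23 = -4a*b23.
Here tr M = \frac{39}{25}, so a^2 = (1 + tr M)/4 = \frac{16}{25} and a = ±\frac{4}{5}. Taking a = \frac{4}{5}: M21 - M12 = 0, M13 - M31 = -\frac{48}{25}, M32 - M23 = 0, giving b12 = 0, b13 = -\frac{3}{5}, b23 = 0, i.e. R = \frac{4}{5} - \frac{3}{5} e_{13}.
Its e_{13} coefficient is negative, so report the other preimage -R.
Answer: -\frac{4}{5} + \frac{3}{5} e_{13}. Sheet selection: the two-to-one cover makes ±R indistinguishable at the matrix level (trace \frac{39}{25}), so uniqueness comes from the required sign on e_{13}.


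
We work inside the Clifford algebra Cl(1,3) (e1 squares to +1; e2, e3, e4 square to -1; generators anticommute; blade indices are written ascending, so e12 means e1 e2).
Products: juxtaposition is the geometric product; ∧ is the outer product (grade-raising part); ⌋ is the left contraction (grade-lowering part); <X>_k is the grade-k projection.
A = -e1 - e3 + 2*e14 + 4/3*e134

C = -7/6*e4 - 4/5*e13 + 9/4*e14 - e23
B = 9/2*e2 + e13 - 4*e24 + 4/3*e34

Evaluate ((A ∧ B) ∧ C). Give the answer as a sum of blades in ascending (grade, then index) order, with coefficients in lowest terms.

step 1: -9/2*e12 + 9/2*e23 - 5*e124 - 4/3*e134 - 4*e234 + 6*e1234
step 2: 21/4*e124 - 21/4*e234 + 81/8*e1234
Answer: 21/4*e124 - 21/4*e234 + 81/8*e1234


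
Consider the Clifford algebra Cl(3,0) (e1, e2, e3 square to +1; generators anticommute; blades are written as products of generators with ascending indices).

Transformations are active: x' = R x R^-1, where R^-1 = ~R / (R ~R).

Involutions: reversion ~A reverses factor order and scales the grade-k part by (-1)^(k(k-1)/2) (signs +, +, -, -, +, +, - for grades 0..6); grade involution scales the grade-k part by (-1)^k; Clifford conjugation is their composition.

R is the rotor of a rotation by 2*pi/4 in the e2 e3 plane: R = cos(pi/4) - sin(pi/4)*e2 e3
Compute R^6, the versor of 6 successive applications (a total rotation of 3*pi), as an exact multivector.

Rotor phase runs at HALF the rotation angle; powers of one rotor simply add phase, so after 6 steps in e2 e3 the phase is 6*pi/4 = 3*pi/2 and R^6 = cos(3*pi/2) - sin(3*pi/2)*e2 e3.
cos(3*pi/2) = 0 and sin(3*pi/2) = -1, so R^6 = e2 e3. The net rotation is 1*pi (after discarding 1 full turn, each of which contributes a factor -1 to the rotor); the rotor keeps the half-angle phase exactly.
Answer: e2 e3


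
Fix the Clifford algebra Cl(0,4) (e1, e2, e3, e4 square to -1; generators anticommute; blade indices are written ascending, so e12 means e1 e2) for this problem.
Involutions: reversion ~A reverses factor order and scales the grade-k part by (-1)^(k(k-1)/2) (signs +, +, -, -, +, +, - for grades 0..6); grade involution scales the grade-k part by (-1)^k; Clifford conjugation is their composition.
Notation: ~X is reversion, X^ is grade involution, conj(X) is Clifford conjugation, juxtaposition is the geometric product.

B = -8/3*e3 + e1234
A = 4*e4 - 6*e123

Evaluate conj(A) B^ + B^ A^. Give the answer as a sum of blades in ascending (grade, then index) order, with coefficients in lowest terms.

first term: -6*e4 + 16*e12 + 32/3*e34 - 4*e123
second term: -6*e4 - 16*e12 - 32/3*e34 + 4*e123
Answer: -12*e4


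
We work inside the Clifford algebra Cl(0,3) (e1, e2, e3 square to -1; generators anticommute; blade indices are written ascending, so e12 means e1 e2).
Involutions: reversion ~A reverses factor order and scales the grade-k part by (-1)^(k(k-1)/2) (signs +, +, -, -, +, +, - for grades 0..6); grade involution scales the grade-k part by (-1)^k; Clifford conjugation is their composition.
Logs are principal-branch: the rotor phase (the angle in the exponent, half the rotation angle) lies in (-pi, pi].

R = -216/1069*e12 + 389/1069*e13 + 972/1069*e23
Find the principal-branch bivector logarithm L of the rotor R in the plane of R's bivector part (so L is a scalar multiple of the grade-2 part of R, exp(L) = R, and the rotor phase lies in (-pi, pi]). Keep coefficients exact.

The scalar part of R is 0, so the principal-branch rotor phase is pinned; divide the bivector part by its sine to get the unit plane — L is the phase times that plane.
Concretely: cos(phase) = 0 gives phase = ±pi/2, and since phase/sin(phase) is even the sign is immaterial: L = (phase/sin(phase)) * <R>_2 = (pi/2) * <R>_2.
Answer: -108*pi/1069*e12 + 389*pi/2138*e13 + 486*pi/1069*e23


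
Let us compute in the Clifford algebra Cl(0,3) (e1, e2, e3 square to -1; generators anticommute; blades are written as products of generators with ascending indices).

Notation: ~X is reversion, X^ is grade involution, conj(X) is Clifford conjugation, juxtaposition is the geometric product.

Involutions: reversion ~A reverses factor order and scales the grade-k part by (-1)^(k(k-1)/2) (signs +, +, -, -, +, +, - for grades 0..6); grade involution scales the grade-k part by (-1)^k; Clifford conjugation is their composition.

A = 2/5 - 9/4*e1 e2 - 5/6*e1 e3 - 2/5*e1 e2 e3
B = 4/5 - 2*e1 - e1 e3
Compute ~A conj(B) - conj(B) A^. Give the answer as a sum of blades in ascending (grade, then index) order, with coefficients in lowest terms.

first term: -77/150 + 4/5*e1 + 49/10*e2 + 5/3*e3 + 9/5*e1 e2 + 16/15*e1 e3 + 29/20*e2 e3 + 8/25*e1 e2 e3
second term: 173/150 + 4/5*e1 + 49/10*e2 + 5/3*e3 - 9/5*e1 e2 - 4/15*e1 e3 + 29/20*e2 e3 + 8/25*e1 e2 e3
Answer: -5/3 + 18/5*e1 e2 + 4/3*e1 e3


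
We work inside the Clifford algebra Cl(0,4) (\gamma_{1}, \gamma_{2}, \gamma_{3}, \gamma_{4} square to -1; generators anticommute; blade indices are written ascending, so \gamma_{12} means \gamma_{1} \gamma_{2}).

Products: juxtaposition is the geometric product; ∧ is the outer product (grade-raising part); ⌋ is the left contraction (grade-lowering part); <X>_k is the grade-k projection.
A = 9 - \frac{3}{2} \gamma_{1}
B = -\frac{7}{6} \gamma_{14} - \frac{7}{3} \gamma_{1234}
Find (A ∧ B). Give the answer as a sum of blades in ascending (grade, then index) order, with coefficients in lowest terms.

step 1: -\frac{21}{2} \gamma_{14} - 21 \gamma_{1234}
Answer: -\frac{21}{2} \gamma_{14} - 21 \gamma_{1234}


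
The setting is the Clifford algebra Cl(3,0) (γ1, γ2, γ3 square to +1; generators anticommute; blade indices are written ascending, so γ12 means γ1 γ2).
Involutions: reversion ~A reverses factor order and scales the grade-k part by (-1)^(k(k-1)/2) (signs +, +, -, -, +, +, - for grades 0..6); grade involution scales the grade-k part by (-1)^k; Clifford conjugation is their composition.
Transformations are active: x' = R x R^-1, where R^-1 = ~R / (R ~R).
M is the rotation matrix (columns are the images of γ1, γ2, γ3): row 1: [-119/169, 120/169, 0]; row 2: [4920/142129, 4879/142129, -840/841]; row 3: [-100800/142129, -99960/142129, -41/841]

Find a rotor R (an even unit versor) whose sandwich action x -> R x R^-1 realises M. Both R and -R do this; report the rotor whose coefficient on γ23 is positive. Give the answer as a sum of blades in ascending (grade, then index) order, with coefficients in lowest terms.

Method: write R = a + b12*γ12 + b13*γ13 + b23*γ23 with a^2 + b12^2 + b13^2 + b23^2 = 1 (so R^-1 = ~R). Expanding the columns R e_j ~R gives tr M = 4a^2 - 1 and, from the antisymmetric part, M21 - M12 = -4a*b12, M13 - M31 = 4a*b13, M32 - M23 = -4a*b23.
Here tr M = -102129/142129, so a^2 = (1 + tr M)/4 = 10000/142129 and a = ±100/377. Taking a = 100/377: M21 - M12 = -96000/142129, M13 - M31 = 100800/142129, M32 - M23 = 42000/142129, giving b12 = 240/377, b13 = 252/377, b23 = -105/377, i.e. R = 100/377 + 240/377*γ12 + 252/377*γ13 - 105/377*γ23.
Its γ23 coefficient is negative, so report the other preimage -R.
Answer: -100/377 - 240/377*γ12 - 252/377*γ13 + 105/377*γ23. Sheet selection: the two-to-one cover makes ±R indistinguishable at the matrix level (trace -102129/142129), so uniqueness comes from the required sign on γ23.


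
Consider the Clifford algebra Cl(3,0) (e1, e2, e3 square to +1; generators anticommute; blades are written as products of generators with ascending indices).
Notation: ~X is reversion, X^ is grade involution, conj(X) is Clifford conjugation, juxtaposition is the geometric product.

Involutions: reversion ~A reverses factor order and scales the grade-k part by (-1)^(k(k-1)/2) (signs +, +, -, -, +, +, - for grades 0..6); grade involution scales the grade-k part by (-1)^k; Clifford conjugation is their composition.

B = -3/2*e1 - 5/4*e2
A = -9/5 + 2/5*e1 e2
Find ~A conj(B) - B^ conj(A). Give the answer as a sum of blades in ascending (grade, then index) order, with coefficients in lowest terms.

first term: -16/5*e1 - 33/20*e2
second term: -11/5*e1 - 57/20*e2
Answer: -e1 + 6/5*e2


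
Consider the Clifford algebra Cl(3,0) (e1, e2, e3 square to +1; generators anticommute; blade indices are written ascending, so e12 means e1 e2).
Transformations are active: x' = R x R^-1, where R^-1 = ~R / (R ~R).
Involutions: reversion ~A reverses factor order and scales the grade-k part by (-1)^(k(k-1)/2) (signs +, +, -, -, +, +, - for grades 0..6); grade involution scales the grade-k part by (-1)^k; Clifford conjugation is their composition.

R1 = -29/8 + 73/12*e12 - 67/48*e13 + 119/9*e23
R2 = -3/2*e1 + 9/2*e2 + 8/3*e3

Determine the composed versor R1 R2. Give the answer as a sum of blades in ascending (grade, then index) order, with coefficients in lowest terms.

Distribute over the terms of R2 (each basis-blade product reordered to ascending indices, repeated generators contracted through their squares):
R1 (-3/2*e1) = 87/16*e1 + 73/8*e2 - 67/32*e3 - 119/6*e123
R1 (9/2*e2) = 219/8*e1 - 261/16*e2 - 119/2*e3 + 201/32*e123
R1 (8/3*e3) = -67/18*e1 + 952/27*e2 - 29/3*e3 + 146/9*e123
Summing the partial products and collecting blades:
Answer: 4189/144*e1 + 12127/432*e2 - 6841/96*e3 + 769/288*e123


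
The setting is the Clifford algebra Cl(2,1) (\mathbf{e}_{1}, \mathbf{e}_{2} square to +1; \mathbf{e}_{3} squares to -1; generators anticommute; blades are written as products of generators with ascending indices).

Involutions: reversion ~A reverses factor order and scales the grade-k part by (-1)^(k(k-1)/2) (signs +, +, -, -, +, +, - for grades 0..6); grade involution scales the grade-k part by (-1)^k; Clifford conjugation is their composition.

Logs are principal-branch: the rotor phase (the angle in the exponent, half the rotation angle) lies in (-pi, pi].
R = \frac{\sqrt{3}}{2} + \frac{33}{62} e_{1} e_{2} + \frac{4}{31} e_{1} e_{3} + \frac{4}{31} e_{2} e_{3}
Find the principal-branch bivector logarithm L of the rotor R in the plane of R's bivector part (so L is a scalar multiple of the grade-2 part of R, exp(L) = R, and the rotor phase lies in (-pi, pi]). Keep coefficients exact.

The scalar part of R is \frac{\sqrt{3}}{2}, and that scalar determines the rotor phase on the principal branch; recovering the unit plane as bivector-part over sine of the phase gives L = phase * plane.
Concretely: cos(phase) = \frac{\sqrt{3}}{2} gives phase = ±\frac{\pi}{6}, and since phase/sin(phase) is even the sign is immaterial: L = (phase/sin(phase)) * <R>_2 = (\frac{\pi}{3}) * <R>_2.
Answer: \frac{11 \pi}{62} e_{1} e_{2} + \frac{4 \pi}{93} e_{1} e_{3} + \frac{4 \pi}{93} e_{2} e_{3}


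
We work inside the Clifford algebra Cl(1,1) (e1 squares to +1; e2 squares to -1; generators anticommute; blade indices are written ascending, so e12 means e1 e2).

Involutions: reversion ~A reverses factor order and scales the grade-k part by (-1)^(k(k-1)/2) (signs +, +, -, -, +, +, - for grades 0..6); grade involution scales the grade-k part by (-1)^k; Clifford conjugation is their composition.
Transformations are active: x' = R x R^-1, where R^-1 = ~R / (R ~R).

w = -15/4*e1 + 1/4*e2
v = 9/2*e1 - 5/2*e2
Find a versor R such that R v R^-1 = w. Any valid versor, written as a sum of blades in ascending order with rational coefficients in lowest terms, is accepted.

R = v + w = 3/4*e1 - 9/4*e2 works: the equal norms (14) guarantee its sandwich swaps v into w.
Answer: 3/4*e1 - 9/4*e2


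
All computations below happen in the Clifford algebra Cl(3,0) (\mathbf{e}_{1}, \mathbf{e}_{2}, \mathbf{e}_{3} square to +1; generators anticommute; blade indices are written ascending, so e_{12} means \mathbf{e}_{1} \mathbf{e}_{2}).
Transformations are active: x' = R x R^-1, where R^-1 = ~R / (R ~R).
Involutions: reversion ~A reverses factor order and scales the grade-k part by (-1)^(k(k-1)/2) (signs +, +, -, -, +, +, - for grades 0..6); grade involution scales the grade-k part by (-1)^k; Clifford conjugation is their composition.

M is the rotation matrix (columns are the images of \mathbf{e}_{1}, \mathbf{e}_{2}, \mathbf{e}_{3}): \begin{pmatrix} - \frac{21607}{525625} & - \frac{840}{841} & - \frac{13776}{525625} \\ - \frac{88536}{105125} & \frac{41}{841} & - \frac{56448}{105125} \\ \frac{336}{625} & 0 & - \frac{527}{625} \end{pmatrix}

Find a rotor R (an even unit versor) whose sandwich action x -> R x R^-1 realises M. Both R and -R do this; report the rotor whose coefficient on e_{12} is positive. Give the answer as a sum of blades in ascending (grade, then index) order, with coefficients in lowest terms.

Method: write R = a + b12*e_{12} + b13*e_{13} + b23*e_{23} with a^2 + b12^2 + b13^2 + b23^2 = 1 (so R^-1 = ~R). Expanding the columns R e_j ~R gives tr M = 4a^2 - 1 and, from the antisymmetric part, M21 - M12 = -4a*b12, M13 - M31 = 4a*b13, M32 - M23 = -4a*b23.
Here tr M = -\frac{439189}{525625}, so a^2 = (1 + tr M)/4 = \frac{21609}{525625} and a = ±\frac{147}{725}. Taking a = \frac{147}{725}: M21 - M12 = \frac{16464}{105125}, M13 - M31 = -\frac{296352}{525625}, M32 - M23 = \frac{56448}{105125}, giving b12 = -\frac{28}{145}, b13 = -\frac{504}{725}, b23 = -\frac{96}{145}, i.e. R = \frac{147}{725} - \frac{28}{145} e_{12} - \frac{504}{725} e_{13} - \frac{96}{145} e_{23}.
Its e_{12} coefficient is negative, so report the other preimage -R.
Answer: -\frac{147}{725} + \frac{28}{145} e_{12} + \frac{504}{725} e_{13} + \frac{96}{145} e_{23}. Key observation: the double cover Spin(3) -> SO(3) sends R and -R to the same matrix (trace -\frac{439189}{525625} here), so the stated sign of the e_{12} coefficient is what selects one sheet.


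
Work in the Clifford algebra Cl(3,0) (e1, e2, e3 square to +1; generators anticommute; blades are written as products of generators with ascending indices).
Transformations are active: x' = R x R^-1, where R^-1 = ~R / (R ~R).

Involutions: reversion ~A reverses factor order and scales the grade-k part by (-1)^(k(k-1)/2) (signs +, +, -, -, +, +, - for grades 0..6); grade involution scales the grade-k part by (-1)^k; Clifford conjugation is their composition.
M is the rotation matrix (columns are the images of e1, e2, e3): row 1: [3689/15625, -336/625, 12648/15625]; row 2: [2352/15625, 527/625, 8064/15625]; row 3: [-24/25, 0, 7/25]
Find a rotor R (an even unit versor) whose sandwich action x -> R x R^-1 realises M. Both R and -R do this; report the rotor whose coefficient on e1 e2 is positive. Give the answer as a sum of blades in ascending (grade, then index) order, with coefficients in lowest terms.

Method: write R = a + b12*e1 e2 + b13*e1 e3 + b23*e2 e3 with a^2 + b12^2 + b13^2 + b23^2 = 1 (so R^-1 = ~R). Expanding the columns R e_j ~R gives tr M = 4a^2 - 1 and, from the antisymmetric part, M21 - M12 = -4a*b12, M13 - M31 = 4a*b13, M32 - M23 = -4a*b23.
Here tr M = 21239/15625, so a^2 = (1 + tr M)/4 = 9216/15625 and a = ±96/125. Taking a = 96/125: M21 - M12 = 10752/15625, M13 - M31 = 27648/15625, M32 - M23 = -8064/15625, giving b12 = -28/125, b13 = 72/125, b23 = 21/125, i.e. R = 96/125 - 28/125*e1 e2 + 72/125*e1 e3 + 21/125*e2 e3.
Its e1 e2 coefficient is negative, so report the other preimage -R.
Answer: -96/125 + 28/125*e1 e2 - 72/125*e1 e3 - 21/125*e2 e3. Recall the cover is two-to-one: with M of trace 21239/15625, both preimages act alike, and the stated e1 e2 sign chooses the sheet.


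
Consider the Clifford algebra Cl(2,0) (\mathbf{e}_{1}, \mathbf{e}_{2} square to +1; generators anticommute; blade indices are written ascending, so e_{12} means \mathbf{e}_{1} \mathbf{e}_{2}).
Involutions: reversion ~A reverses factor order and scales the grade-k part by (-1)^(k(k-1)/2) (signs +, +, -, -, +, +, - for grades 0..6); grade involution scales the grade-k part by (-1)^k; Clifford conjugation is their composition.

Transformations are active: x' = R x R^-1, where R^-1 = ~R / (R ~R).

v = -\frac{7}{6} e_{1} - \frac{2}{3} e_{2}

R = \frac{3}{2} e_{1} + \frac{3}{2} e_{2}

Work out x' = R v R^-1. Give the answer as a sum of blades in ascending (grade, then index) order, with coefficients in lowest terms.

~R = \frac{3}{2} e_{1} + \frac{3}{2} e_{2}, and R ~R = \frac{9}{2}, so R^-1 = ~R / (\frac{9}{2}).
R v = -\frac{11}{4} + \frac{3}{4} e_{12}
Answer: -\frac{2}{3} e_{1} - \frac{7}{6} e_{2}


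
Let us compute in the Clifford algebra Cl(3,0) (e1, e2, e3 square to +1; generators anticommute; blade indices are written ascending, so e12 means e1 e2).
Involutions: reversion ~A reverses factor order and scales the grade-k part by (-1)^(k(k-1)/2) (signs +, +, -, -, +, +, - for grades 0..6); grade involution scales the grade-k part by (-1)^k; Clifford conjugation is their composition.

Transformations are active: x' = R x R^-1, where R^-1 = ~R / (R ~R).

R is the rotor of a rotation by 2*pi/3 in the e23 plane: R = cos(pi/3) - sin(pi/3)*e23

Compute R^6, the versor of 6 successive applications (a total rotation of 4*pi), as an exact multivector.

Rotor phase runs at HALF the rotation angle; powers of one rotor simply add phase, so after 6 steps in e23 the phase is 6*pi/3 = 2*pi and R^6 = cos(2*pi) - sin(2*pi)*e23.
cos(2*pi) = 1 and sin(2*pi) = 0, so R^6 = 1. The total rotation 4*pi is 2 full turns, so every vector returns to itself, yet the rotor is +1, back on the identity sheet (an even number of 2*pi turns).
Answer: 1


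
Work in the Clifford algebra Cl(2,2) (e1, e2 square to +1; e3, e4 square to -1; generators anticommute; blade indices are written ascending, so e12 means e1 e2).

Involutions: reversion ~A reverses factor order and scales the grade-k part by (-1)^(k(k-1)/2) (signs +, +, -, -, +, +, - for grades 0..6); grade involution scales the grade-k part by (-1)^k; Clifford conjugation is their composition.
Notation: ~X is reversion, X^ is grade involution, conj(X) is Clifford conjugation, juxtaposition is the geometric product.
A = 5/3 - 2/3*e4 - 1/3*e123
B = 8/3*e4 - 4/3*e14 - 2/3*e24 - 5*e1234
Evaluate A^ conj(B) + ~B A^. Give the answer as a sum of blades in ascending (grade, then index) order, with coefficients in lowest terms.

first term: 16/9 + 8/9*e1 + 4/9*e2 - 55/9*e4 + 20/9*e14 + 10/9*e24 - 10/3*e123 - 2/9*e134 + 4/9*e234 - 83/9*e1234
second term: -16/9 - 8/9*e1 - 4/9*e2 + 55/9*e4 + 20/9*e14 + 10/9*e24 + 10/3*e123 + 2/9*e134 - 4/9*e234 - 83/9*e1234
Answer: 40/9*e14 + 20/9*e24 - 166/9*e1234


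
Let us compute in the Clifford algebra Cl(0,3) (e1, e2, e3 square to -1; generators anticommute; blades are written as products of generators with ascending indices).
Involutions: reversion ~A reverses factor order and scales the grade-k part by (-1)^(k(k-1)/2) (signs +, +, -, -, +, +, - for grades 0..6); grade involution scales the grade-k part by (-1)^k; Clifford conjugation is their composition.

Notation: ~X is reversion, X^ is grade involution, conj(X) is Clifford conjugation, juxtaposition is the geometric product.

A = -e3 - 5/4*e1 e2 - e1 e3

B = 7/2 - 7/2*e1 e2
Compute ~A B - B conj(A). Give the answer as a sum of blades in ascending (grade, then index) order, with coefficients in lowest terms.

first term: 35/8 - 7/2*e3 + 35/8*e1 e2 + 7/2*e1 e3 + 7/2*e2 e3 + 7/2*e1 e2 e3
second term: 35/8 + 7/2*e3 + 35/8*e1 e2 + 7/2*e1 e3 - 7/2*e2 e3 - 7/2*e1 e2 e3
Answer: -7*e3 + 7*e2 e3 + 7*e1 e2 e3


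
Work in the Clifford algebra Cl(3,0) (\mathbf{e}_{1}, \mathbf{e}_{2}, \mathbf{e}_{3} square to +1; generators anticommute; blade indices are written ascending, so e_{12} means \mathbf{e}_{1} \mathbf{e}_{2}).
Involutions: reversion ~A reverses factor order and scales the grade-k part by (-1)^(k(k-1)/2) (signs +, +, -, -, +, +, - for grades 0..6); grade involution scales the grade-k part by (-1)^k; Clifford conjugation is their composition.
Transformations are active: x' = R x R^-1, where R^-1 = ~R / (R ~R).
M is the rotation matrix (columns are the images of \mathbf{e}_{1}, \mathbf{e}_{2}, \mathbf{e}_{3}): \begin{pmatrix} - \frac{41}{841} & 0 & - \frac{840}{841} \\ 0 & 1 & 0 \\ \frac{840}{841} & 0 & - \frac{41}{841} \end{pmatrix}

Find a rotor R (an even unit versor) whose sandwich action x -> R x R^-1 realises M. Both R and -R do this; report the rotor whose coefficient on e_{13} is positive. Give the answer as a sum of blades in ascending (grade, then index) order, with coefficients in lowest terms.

Method: write R = a + b12*e_{12} + b13*e_{13} + b23*e_{23} with a^2 + b12^2 + b13^2 + b23^2 = 1 (so R^-1 = ~R). Expanding the columns R e_j ~R gives tr M = 4a^2 - 1 and, from the antisymmetric part, M21 - M12 = -4a*b12, M13 - M31 = 4a*b13, M32 - M23 = -4a*b23.
Here tr M = \frac{759}{841}, so a^2 = (1 + tr M)/4 = \frac{400}{841} and a = ±\frac{20}{29}. Taking a = \frac{20}{29}: M21 - M12 = 0, M13 - M31 = -\frac{1680}{841}, M32 - M23 = 0, giving b12 = 0, b13 = -\frac{21}{29}, b23 = 0, i.e. R = \frac{20}{29} - \frac{21}{29} e_{13}.
Its e_{13} coefficient is negative, so report the other preimage -R.
Answer: -\frac{20}{29} + \frac{21}{29} e_{13}. Note: both R and -R realise this M (trace \frac{759}{841}); the covering map identifies them, and the e_{13}-coefficient sign is the tie-breaker.


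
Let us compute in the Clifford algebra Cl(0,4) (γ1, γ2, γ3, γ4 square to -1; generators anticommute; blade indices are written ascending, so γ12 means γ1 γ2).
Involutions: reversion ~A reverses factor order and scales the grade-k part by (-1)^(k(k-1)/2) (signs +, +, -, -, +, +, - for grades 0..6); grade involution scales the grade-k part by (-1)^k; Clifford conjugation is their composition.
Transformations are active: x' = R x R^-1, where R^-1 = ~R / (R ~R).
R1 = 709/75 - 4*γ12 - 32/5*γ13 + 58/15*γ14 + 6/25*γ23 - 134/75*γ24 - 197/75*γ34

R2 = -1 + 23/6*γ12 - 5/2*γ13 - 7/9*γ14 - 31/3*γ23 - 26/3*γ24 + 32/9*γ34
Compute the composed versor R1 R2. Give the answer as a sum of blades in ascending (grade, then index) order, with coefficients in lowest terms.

Distribute over the grade parts of R1 (each basis-blade product reordered to ascending indices, repeated generators contracted through their squares):
<R1>_0 (= 709/75) R2 = -709/75 + 16307/450*γ12 - 709/30*γ13 - 4963/675*γ14 - 21979/225*γ23 - 18434/225*γ24 + 22688/675*γ34
<R1>_2 (= -4*γ12 - 32/5*γ13 + 58/15*γ14 + 6/25*γ23 - 134/75*γ24 - 197/75*γ34) R2 = -298/225 + 24187/675*γ12 - 15058/675*γ13 - 803/50*γ14 + 3494/675*γ23 + 3682/225*γ24 - 736/225*γ34 - 3731/30*γ1234
Summing the partial products and collecting blades:
Answer: -97/9 + 19459/270*γ12 - 62021/1350*γ13 - 31607/1350*γ14 - 62443/675*γ23 - 14752/225*γ24 + 4096/135*γ34 - 3731/30*γ1234
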